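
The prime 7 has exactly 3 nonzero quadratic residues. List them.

Square k = 1,…,3 (k and 7−k give the same square):
1²=1, 2²=4, 3²≡2 (mod 7).
So the quadratic residues mod 7 are {1, 2, 4}.

1,2,4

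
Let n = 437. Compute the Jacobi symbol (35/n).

1

Reciprocity: 35 ≡ 3 and 437 ≡ 1 (mod 4), so (35/437) = +(437/35).
Reduce top mod 35: now compute (17/35).
Reciprocity: 17 ≡ 1 and 35 ≡ 3 (mod 4), so (17/35) = +(35/17).
Reduce top mod 17: now compute (1/17).
Reached (1/17) = 1. Collecting the sign flips along the way, the symbol is +1.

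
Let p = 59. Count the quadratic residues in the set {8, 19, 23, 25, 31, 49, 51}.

(8/59) = -1 → non-residue.
(19/59) = +1 → QR.
(23/59) = -1 → non-residue.
(25/59) = +1 → QR.
(31/59) = -1 → non-residue.
(49/59) = +1 → QR.
(51/59) = +1 → QR.
Total quadratic residues among the 7: 4.

4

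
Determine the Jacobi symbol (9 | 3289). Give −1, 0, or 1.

Reciprocity: 9 ≡ 1 and 3289 ≡ 1 (mod 4), so (9/3289) = +(3289/9).
Reduce top mod 9: now compute (4/9).
Pull out 2^2: since 9 ≡ 1 (mod 8), (2/9) = +1, so (2/9)^2 = +1.
Reached (1/9) = 1. Collecting the sign flips along the way, the symbol is +1.

1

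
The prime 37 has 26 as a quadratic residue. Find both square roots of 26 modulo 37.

10, 27

37 ≡ 1 (mod 4), so we find a root by search.
Trying successive values, 10² = 100 ≡ 26 (mod 37). The other root is 37 − 10 = 27.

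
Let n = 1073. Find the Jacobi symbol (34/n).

1

Pull out 2: since 1073 ≡ 1 (mod 8), (2/1073) = +1.
Reciprocity: 17 ≡ 1 and 1073 ≡ 1 (mod 4), so (17/1073) = +(1073/17).
Reduce top mod 17: now compute (2/17).
Pull out 2: since 17 ≡ 1 (mod 8), (2/17) = +1.
Reached (1/17) = 1. Collecting the sign flips along the way, the symbol is +1.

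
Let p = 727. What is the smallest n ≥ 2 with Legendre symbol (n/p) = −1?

(2/727) = +1, so 2 is a residue.
(3/727) = −1, so 3 is the smallest positive non-residue mod 727.

3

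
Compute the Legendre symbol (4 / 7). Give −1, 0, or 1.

1

Euler's criterion: (4/7) ≡ 4^3 (mod 7).
4^2 ≡ 2 (mod 7)
4^3 = 4^(2+1) ≡ 1 (mod 7).
Result is 1, so (4/7) = 1.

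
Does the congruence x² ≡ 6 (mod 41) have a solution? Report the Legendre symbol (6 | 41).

-1

Euler's criterion: (6/41) ≡ 6^20 (mod 41).
6^2 ≡ 36 (mod 41)
6^4 ≡ 25 (mod 41)
6^8 ≡ 10 (mod 41)
6^16 ≡ 18 (mod 41)
6^20 = 6^(16+4) ≡ 40 (mod 41).
Result is 40 ≡ −1, so (6/41) = −1.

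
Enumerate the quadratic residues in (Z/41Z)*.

1, 2, 4, 5, 8, 9, 10, 16, 18, 20, 21, 23, 25, 31, 32, 33, 36, 37, 39, 40

Square k = 1,…,20 (k and 41−k give the same square):
1²=1, 2²=4, 3²=9, 4²=16, 5²=25, 6²=36, 7²≡8, 8²≡23, 9²≡40, 10²≡18, 11²≡39, 12²≡21, 13²≡5, 14²≡32, 15²≡20, 16²≡10, 17²≡2, 18²≡37, 19²≡33, 20²≡31 (mod 41).
So the quadratic residues mod 41 are {1, 2, 4, 5, 8, 9, 10, 16, 18, 20, 21, 23, 25, 31, 32, 33, 36, 37, 39, 40}.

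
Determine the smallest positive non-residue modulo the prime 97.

(2/97) = +1, so 2 is a residue.
(3/97) = +1, so 3 is a residue.
(4/97) = +1, so 4 is a residue.
(5/97) = −1, so 5 is the smallest positive non-residue mod 97.

5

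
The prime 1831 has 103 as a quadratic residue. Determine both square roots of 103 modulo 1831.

678, 1153

Since 1831 ≡ 3 (mod 4), a square root of 103 is 103^((1831+1)/4) = 103^458 mod 1831.
Repeated squaring: 103^2≡1454, 103^4≡1142, 103^8≡492, 103^16≡372, 103^32≡1059, 103^64≡909, 103^128≡500, 103^256≡984 (mod 1831).
103^458 = 103^(256+128+64+8+2) ≡ 678 (mod 1831).
Check: 678² = 459684 ≡ 103 (mod 1831). The two roots are 678 and 1153.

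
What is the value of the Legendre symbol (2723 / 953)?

1

Euler's criterion: (2723/953) ≡ 817^476 (mod 953).
817^2 ≡ 389 (mod 953)
817^4 ≡ 747 (mod 953)
817^8 ≡ 504 (mod 953)
817^16 ≡ 518 (mod 953)
817^32 ≡ 531 (mod 953)
817^64 ≡ 826 (mod 953)
817^128 ≡ 881 (mod 953)
817^256 ≡ 419 (mod 953)
817^476 = 817^(256+128+64+16+8+4) ≡ 1 (mod 953).
Result is 1, so (2723/953) = 1.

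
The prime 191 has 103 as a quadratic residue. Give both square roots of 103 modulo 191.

Since 191 ≡ 3 (mod 4), a square root of 103 is 103^((191+1)/4) = 103^48 mod 191.
Repeated squaring: 103^2≡104, 103^4≡120, 103^8≡75, 103^16≡86, 103^32≡138 (mod 191).
103^48 = 103^(32+16) ≡ 26 (mod 191).
Check: 26² = 676 ≡ 103 (mod 191). The two roots are 26 and 165.

26, 165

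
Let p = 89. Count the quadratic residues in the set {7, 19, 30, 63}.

0

(7/89) = -1 → non-residue.
(19/89) = -1 → non-residue.
(30/89) = -1 → non-residue.
(63/89) = -1 → non-residue.
Total quadratic residues among the 4: 0.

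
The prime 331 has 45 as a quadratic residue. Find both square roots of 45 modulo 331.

37, 294

Since 331 ≡ 3 (mod 4), a square root of 45 is 45^((331+1)/4) = 45^83 mod 331.
Repeated squaring: 45^2≡39, 45^4≡197, 45^8≡82, 45^16≡104, 45^32≡224, 45^64≡195 (mod 331).
45^83 = 45^(64+16+2+1) ≡ 294 (mod 331).
Check: 294² = 86436 ≡ 45 (mod 331). The two roots are 37 and 294.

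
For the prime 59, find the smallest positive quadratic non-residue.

2

(2/59) = −1, so 2 is the smallest positive non-residue mod 59.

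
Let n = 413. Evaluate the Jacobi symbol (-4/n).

First reduce: -4 ≡ 409 (mod 413).
Reciprocity: 409 ≡ 1 and 413 ≡ 1 (mod 4), so (409/413) = +(413/409).
Reduce top mod 409: now compute (4/409).
Pull out 2^2: since 409 ≡ 1 (mod 8), (2/409) = +1, so (2/409)^2 = +1.
Reached (1/409) = 1. Collecting the sign flips along the way, the symbol is +1.

1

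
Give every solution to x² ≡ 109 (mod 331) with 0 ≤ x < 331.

Since 331 ≡ 3 (mod 4), a square root of 109 is 109^((331+1)/4) = 109^83 mod 331.
Repeated squaring: 109^2≡296, 109^4≡232, 109^8≡202, 109^16≡91, 109^32≡6, 109^64≡36 (mod 331).
109^83 = 109^(64+16+2+1) ≡ 289 (mod 331).
Check: 289² = 83521 ≡ 109 (mod 331). The two roots are 42 and 289.

42, 289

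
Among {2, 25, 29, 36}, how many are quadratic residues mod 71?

4

(2/71) = +1 → QR.
(25/71) = +1 → QR.
(29/71) = +1 → QR.
(36/71) = +1 → QR.
Total quadratic residues among the 4: 4.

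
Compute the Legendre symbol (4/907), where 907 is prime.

1

Pull out 2^2: since 907 ≡ 3 (mod 8), (2/907) = -1, so (2/907)^2 = +1.
Reached (1/907) = 1. Collecting the sign flips along the way, the symbol is +1.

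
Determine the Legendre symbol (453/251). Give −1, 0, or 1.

-1

First reduce: 453 ≡ 202 (mod 251).
Pull out 2: since 251 ≡ 3 (mod 8), (2/251) = -1.
Reciprocity: 101 ≡ 1 and 251 ≡ 3 (mod 4), so (101/251) = +(251/101).
Reduce top mod 101: now compute (49/101).
Reciprocity: 49 ≡ 1 and 101 ≡ 1 (mod 4), so (49/101) = +(101/49).
Reduce top mod 49: now compute (3/49).
Reciprocity: 3 ≡ 3 and 49 ≡ 1 (mod 4), so (3/49) = +(49/3).
Reduce top mod 3: now compute (1/3).
Reached (1/3) = 1. Collecting the sign flips along the way, the symbol is -1.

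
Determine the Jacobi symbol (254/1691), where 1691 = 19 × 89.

-1

Pull out 2: since 1691 ≡ 3 (mod 8), (2/1691) = -1.
Reciprocity: 127 ≡ 3 and 1691 ≡ 3 (mod 4), so (127/1691) = −(1691/127).
Reduce top mod 127: now compute (40/127).
Pull out 2^3: since 127 ≡ 7 (mod 8), (2/127) = +1, so (2/127)^3 = +1.
Reciprocity: 5 ≡ 1 and 127 ≡ 3 (mod 4), so (5/127) = +(127/5).
Reduce top mod 5: now compute (2/5).
Pull out 2: since 5 ≡ 5 (mod 8), (2/5) = -1.
Reached (1/5) = 1. Collecting the sign flips along the way, the symbol is -1.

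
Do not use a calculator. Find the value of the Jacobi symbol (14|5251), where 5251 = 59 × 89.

1

Pull out 2: since 5251 ≡ 3 (mod 8), (2/5251) = -1.
Reciprocity: 7 ≡ 3 and 5251 ≡ 3 (mod 4), so (7/5251) = −(5251/7).
Reduce top mod 7: now compute (1/7).
Reached (1/7) = 1. Collecting the sign flips along the way, the symbol is +1.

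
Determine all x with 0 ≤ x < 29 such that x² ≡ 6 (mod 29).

29 ≡ 1 (mod 4), so we find a root by search.
Trying successive values, 8² = 64 ≡ 6 (mod 29). The other root is 29 − 8 = 21.

8, 21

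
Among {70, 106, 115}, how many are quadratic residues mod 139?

1

(70/139) = -1 → non-residue.
(106/139) = +1 → QR.
(115/139) = -1 → non-residue.
Total quadratic residues among the 3: 1.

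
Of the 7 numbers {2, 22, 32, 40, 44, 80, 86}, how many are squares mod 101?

2

(2/101) = -1 → non-residue.
(22/101) = +1 → QR.
(32/101) = -1 → non-residue.
(40/101) = -1 → non-residue.
(44/101) = -1 → non-residue.
(80/101) = +1 → QR.
(86/101) = -1 → non-residue.
Total quadratic residues among the 7: 2.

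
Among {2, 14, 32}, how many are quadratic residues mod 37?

0

(2/37) = -1 → non-residue.
(14/37) = -1 → non-residue.
(32/37) = -1 → non-residue.
Total quadratic residues among the 3: 0.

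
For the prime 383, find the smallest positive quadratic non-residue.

(2/383) = +1, so 2 is a residue.
(3/383) = +1, so 3 is a residue.
(4/383) = +1, so 4 is a residue.
(5/383) = −1, so 5 is the smallest positive non-residue mod 383.

5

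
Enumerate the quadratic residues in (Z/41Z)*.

Square k = 1,…,20 (k and 41−k give the same square):
1²=1, 2²=4, 3²=9, 4²=16, 5²=25, 6²=36, 7²≡8, 8²≡23, 9²≡40, 10²≡18, 11²≡39, 12²≡21, 13²≡5, 14²≡32, 15²≡20, 16²≡10, 17²≡2, 18²≡37, 19²≡33, 20²≡31 (mod 41).
So the quadratic residues mod 41 are {1, 2, 4, 5, 8, 9, 10, 16, 18, 20, 21, 23, 25, 31, 32, 33, 36, 37, 39, 40}.

1,2,4,5,8,9,10,16,18,20,21,23,25,31,32,33,36,37,39,40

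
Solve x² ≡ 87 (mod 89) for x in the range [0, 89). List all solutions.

89 ≡ 1 (mod 4), so we find a root by search.
Trying successive values, 40² = 1600 ≡ 87 (mod 89). The other root is 89 − 40 = 49.

40, 49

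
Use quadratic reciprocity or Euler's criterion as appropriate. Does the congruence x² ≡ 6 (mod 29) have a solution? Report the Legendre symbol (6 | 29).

1

Pull out 2: since 29 ≡ 5 (mod 8), (2/29) = -1.
Reciprocity: 3 ≡ 3 and 29 ≡ 1 (mod 4), so (3/29) = +(29/3).
Reduce top mod 3: now compute (2/3).
Pull out 2: since 3 ≡ 3 (mod 8), (2/3) = -1.
Reached (1/3) = 1. Collecting the sign flips along the way, the symbol is +1.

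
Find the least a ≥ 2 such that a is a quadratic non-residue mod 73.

5

(2/73) = +1, so 2 is a residue.
(3/73) = +1, so 3 is a residue.
(4/73) = +1, so 4 is a residue.
(5/73) = −1, so 5 is the smallest positive non-residue mod 73.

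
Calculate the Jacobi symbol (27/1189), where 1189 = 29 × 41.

Reciprocity: 27 ≡ 3 and 1189 ≡ 1 (mod 4), so (27/1189) = +(1189/27).
Reduce top mod 27: now compute (1/27).
Reached (1/27) = 1. Collecting the sign flips along the way, the symbol is +1.

1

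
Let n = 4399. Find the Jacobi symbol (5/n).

1

Reciprocity: 5 ≡ 1 and 4399 ≡ 3 (mod 4), so (5/4399) = +(4399/5).
Reduce top mod 5: now compute (4/5).
Pull out 2^2: since 5 ≡ 5 (mod 8), (2/5) = -1, so (2/5)^2 = +1.
Reached (1/5) = 1. Collecting the sign flips along the way, the symbol is +1.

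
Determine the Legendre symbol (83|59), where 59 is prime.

-1

First reduce: 83 ≡ 24 (mod 59).
Pull out 2^3: since 59 ≡ 3 (mod 8), (2/59) = -1, so (2/59)^3 = -1.
Reciprocity: 3 ≡ 3 and 59 ≡ 3 (mod 4), so (3/59) = −(59/3).
Reduce top mod 3: now compute (2/3).
Pull out 2: since 3 ≡ 3 (mod 8), (2/3) = -1.
Reached (1/3) = 1. Collecting the sign flips along the way, the symbol is -1.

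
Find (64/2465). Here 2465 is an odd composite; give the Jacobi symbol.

Pull out 2^6: since 2465 ≡ 1 (mod 8), (2/2465) = +1, so (2/2465)^6 = +1.
Reached (1/2465) = 1. Collecting the sign flips along the way, the symbol is +1.

1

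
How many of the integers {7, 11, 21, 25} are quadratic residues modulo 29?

2

(7/29) = +1 → QR.
(11/29) = -1 → non-residue.
(21/29) = -1 → non-residue.
(25/29) = +1 → QR.
Total quadratic residues among the 4: 2.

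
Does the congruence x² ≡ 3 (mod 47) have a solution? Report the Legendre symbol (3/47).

1

Euler's criterion: (3/47) ≡ 3^23 (mod 47).
3^2 ≡ 9 (mod 47)
3^4 ≡ 34 (mod 47)
3^8 ≡ 28 (mod 47)
3^16 ≡ 32 (mod 47)
3^23 = 3^(16+4+2+1) ≡ 1 (mod 47).
Result is 1, so (3/47) = 1.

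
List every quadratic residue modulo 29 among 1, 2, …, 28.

Square k = 1,…,14 (k and 29−k give the same square):
1²=1, 2²=4, 3²=9, 4²=16, 5²=25, 6²≡7, 7²≡20, 8²≡6, 9²≡23, 10²≡13, 11²≡5, 12²≡28, 13²≡24, 14²≡22 (mod 29).
So the quadratic residues mod 29 are {1, 4, 5, 6, 7, 9, 13, 16, 20, 22, 23, 24, 25, 28}.

1, 4, 5, 6, 7, 9, 13, 16, 20, 22, 23, 24, 25, 28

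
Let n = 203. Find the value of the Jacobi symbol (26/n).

Pull out 2: since 203 ≡ 3 (mod 8), (2/203) = -1.
Reciprocity: 13 ≡ 1 and 203 ≡ 3 (mod 4), so (13/203) = +(203/13).
Reduce top mod 13: now compute (8/13).
Pull out 2^3: since 13 ≡ 5 (mod 8), (2/13) = -1, so (2/13)^3 = -1.
Reached (1/13) = 1. Collecting the sign flips along the way, the symbol is +1.

1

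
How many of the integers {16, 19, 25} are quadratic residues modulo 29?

2

(16/29) = +1 → QR.
(19/29) = -1 → non-residue.
(25/29) = +1 → QR.
Total quadratic residues among the 3: 2.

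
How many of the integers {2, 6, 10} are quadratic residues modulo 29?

1

(2/29) = -1 → non-residue.
(6/29) = +1 → QR.
(10/29) = -1 → non-residue.
Total quadratic residues among the 3: 1.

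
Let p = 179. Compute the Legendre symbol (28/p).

-1

Pull out 2^2: since 179 ≡ 3 (mod 8), (2/179) = -1, so (2/179)^2 = +1.
Reciprocity: 7 ≡ 3 and 179 ≡ 3 (mod 4), so (7/179) = −(179/7).
Reduce top mod 7: now compute (4/7).
Pull out 2^2: since 7 ≡ 7 (mod 8), (2/7) = +1, so (2/7)^2 = +1.
Reached (1/7) = 1. Collecting the sign flips along the way, the symbol is -1.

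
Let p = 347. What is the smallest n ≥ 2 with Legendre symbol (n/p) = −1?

2

(2/347) = −1, so 2 is the smallest positive non-residue mod 347.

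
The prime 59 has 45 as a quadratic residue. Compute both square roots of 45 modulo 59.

24, 35

Since 59 ≡ 3 (mod 4), a square root of 45 is 45^((59+1)/4) = 45^15 mod 59.
Repeated squaring: 45^2≡19, 45^4≡7, 45^8≡49 (mod 59).
45^15 = 45^(8+4+2+1) ≡ 35 (mod 59).
Check: 35² = 1225 ≡ 45 (mod 59). The two roots are 24 and 35.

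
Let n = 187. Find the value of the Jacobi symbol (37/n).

Reciprocity: 37 ≡ 1 and 187 ≡ 3 (mod 4), so (37/187) = +(187/37).
Reduce top mod 37: now compute (2/37).
Pull out 2: since 37 ≡ 5 (mod 8), (2/37) = -1.
Reached (1/37) = 1. Collecting the sign flips along the way, the symbol is -1.

-1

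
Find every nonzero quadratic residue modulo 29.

1, 4, 5, 6, 7, 9, 13, 16, 20, 22, 23, 24, 25, 28

Square k = 1,…,14 (k and 29−k give the same square):
1²=1, 2²=4, 3²=9, 4²=16, 5²=25, 6²≡7, 7²≡20, 8²≡6, 9²≡23, 10²≡13, 11²≡5, 12²≡28, 13²≡24, 14²≡22 (mod 29).
So the quadratic residues mod 29 are {1, 4, 5, 6, 7, 9, 13, 16, 20, 22, 23, 24, 25, 28}.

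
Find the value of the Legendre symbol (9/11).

1

Euler's criterion: (9/11) ≡ 9^5 (mod 11).
9^2 ≡ 4 (mod 11)
9^4 ≡ 5 (mod 11)
9^5 = 9^(4+1) ≡ 1 (mod 11).
Result is 1, so (9/11) = 1.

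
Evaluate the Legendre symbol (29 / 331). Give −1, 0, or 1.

-1

Reciprocity: 29 ≡ 1 and 331 ≡ 3 (mod 4), so (29/331) = +(331/29).
Reduce top mod 29: now compute (12/29).
Pull out 2^2: since 29 ≡ 5 (mod 8), (2/29) = -1, so (2/29)^2 = +1.
Reciprocity: 3 ≡ 3 and 29 ≡ 1 (mod 4), so (3/29) = +(29/3).
Reduce top mod 3: now compute (2/3).
Pull out 2: since 3 ≡ 3 (mod 8), (2/3) = -1.
Reached (1/3) = 1. Collecting the sign flips along the way, the symbol is -1.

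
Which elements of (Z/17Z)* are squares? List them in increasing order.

1,2,4,8,9,13,15,16

Square k = 1,…,8 (k and 17−k give the same square):
1²=1, 2²=4, 3²=9, 4²=16, 5²≡8, 6²≡2, 7²≡15, 8²≡13 (mod 17).
So the quadratic residues mod 17 are {1, 2, 4, 8, 9, 13, 15, 16}.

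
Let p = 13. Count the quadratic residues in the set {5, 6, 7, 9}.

(5/13) = -1 → non-residue.
(6/13) = -1 → non-residue.
(7/13) = -1 → non-residue.
(9/13) = +1 → QR.
Total quadratic residues among the 4: 1.

1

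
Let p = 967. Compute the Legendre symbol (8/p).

1

Euler's criterion: (8/967) ≡ 8^483 (mod 967).
8^2 ≡ 64 (mod 967)
8^4 ≡ 228 (mod 967)
8^8 ≡ 733 (mod 967)
8^16 ≡ 604 (mod 967)
8^32 ≡ 257 (mod 967)
8^64 ≡ 293 (mod 967)
8^128 ≡ 753 (mod 967)
8^256 ≡ 347 (mod 967)
8^483 = 8^(256+128+64+32+2+1) ≡ 1 (mod 967).
Result is 1, so (8/967) = 1.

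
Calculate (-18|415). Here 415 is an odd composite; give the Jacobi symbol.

-1

First reduce: -18 ≡ 397 (mod 415).
Reciprocity: 397 ≡ 1 and 415 ≡ 3 (mod 4), so (397/415) = +(415/397).
Reduce top mod 397: now compute (18/397).
Pull out 2: since 397 ≡ 5 (mod 8), (2/397) = -1.
Reciprocity: 9 ≡ 1 and 397 ≡ 1 (mod 4), so (9/397) = +(397/9).
Reduce top mod 9: now compute (1/9).
Reached (1/9) = 1. Collecting the sign flips along the way, the symbol is -1.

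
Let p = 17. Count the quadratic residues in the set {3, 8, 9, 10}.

(3/17) = -1 → non-residue.
(8/17) = +1 → QR.
(9/17) = +1 → QR.
(10/17) = -1 → non-residue.
Total quadratic residues among the 4: 2.

2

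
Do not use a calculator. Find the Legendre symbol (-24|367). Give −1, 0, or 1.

Euler's criterion: (-24/367) ≡ 343^183 (mod 367).
343^2 ≡ 209 (mod 367)
343^4 ≡ 8 (mod 367)
343^8 ≡ 64 (mod 367)
343^16 ≡ 59 (mod 367)
343^32 ≡ 178 (mod 367)
343^64 ≡ 122 (mod 367)
343^128 ≡ 204 (mod 367)
343^183 = 343^(128+32+16+4+2+1) ≡ 1 (mod 367).
Result is 1, so (-24/367) = 1.

1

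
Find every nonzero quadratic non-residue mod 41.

Square k = 1,…,20 (k and 41−k give the same square):
1²=1, 2²=4, 3²=9, 4²=16, 5²=25, 6²=36, 7²≡8, 8²≡23, 9²≡40, 10²≡18, 11²≡39, 12²≡21, 13²≡5, 14²≡32, 15²≡20, 16²≡10, 17²≡2, 18²≡37, 19²≡33, 20²≡31 (mod 41).
The residues are {1, 2, 4, 5, 8, 9, 10, 16, 18, 20, 21, 23, 25, 31, 32, 33, 36, 37, 39, 40}; the non-residues are the remaining 20 nonzero classes.

3,6,7,11,12,13,14,15,17,19,22,24,26,27,28,29,30,34,35,38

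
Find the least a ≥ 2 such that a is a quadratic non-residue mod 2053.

2

(2/2053) = −1, so 2 is the smallest positive non-residue mod 2053.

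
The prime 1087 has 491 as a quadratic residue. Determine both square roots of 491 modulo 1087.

Since 1087 ≡ 3 (mod 4), a square root of 491 is 491^((1087+1)/4) = 491^272 mod 1087.
Repeated squaring: 491^2≡854, 491^4≡1026, 491^8≡460, 491^16≡722, 491^32≡611, 491^64≡480, 491^128≡1043, 491^256≡849 (mod 1087).
491^272 = 491^(256+16) ≡ 997 (mod 1087).
Check: 997² = 994009 ≡ 491 (mod 1087). The two roots are 90 and 997.

90, 997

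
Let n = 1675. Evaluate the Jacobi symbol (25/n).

Reciprocity: 25 ≡ 1 and 1675 ≡ 3 (mod 4), so (25/1675) = +(1675/25).
Reduce top mod 25: now compute (0/25).
Top reduces to 0: gcd > 1, so the symbol is 0.

0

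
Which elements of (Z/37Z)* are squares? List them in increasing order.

Square k = 1,…,18 (k and 37−k give the same square):
1²=1, 2²=4, 3²=9, 4²=16, 5²=25, 6²=36, 7²≡12, 8²≡27, 9²≡7, 10²≡26, 11²≡10, 12²≡33, 13²≡21, 14²≡11, 15²≡3, 16²≡34, 17²≡30, 18²≡28 (mod 37).
So the quadratic residues mod 37 are {1, 3, 4, 7, 9, 10, 11, 12, 16, 21, 25, 26, 27, 28, 30, 33, 34, 36}.

1, 3, 4, 7, 9, 10, 11, 12, 16, 21, 25, 26, 27, 28, 30, 33, 34, 36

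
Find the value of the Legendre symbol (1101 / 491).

First reduce: 1101 ≡ 119 (mod 491).
Reciprocity: 119 ≡ 3 and 491 ≡ 3 (mod 4), so (119/491) = −(491/119).
Reduce top mod 119: now compute (15/119).
Reciprocity: 15 ≡ 3 and 119 ≡ 3 (mod 4), so (15/119) = −(119/15).
Reduce top mod 15: now compute (14/15).
Pull out 2: since 15 ≡ 7 (mod 8), (2/15) = +1.
Reciprocity: 7 ≡ 3 and 15 ≡ 3 (mod 4), so (7/15) = −(15/7).
Reduce top mod 7: now compute (1/7).
Reached (1/7) = 1. Collecting the sign flips along the way, the symbol is -1.

-1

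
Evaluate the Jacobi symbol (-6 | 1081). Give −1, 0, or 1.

1

First reduce: -6 ≡ 1075 (mod 1081).
Reciprocity: 1075 ≡ 3 and 1081 ≡ 1 (mod 4), so (1075/1081) = +(1081/1075).
Reduce top mod 1075: now compute (6/1075).
Pull out 2: since 1075 ≡ 3 (mod 8), (2/1075) = -1.
Reciprocity: 3 ≡ 3 and 1075 ≡ 3 (mod 4), so (3/1075) = −(1075/3).
Reduce top mod 3: now compute (1/3).
Reached (1/3) = 1. Collecting the sign flips along the way, the symbol is +1.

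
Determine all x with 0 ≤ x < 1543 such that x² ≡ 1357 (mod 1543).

663, 880

Since 1543 ≡ 3 (mod 4), a square root of 1357 is 1357^((1543+1)/4) = 1357^386 mod 1543.
Repeated squaring: 1357^2≡650, 1357^4≡1261, 1357^8≡831, 1357^16≡840, 1357^32≡449, 1357^64≡1011, 1357^128≡655, 1357^256≡71 (mod 1543).
1357^386 = 1357^(256+128+2) ≡ 880 (mod 1543).
Check: 880² = 774400 ≡ 1357 (mod 1543). The two roots are 663 and 880.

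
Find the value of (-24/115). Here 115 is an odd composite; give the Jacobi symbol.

-1

First reduce: -24 ≡ 91 (mod 115).
Reciprocity: 91 ≡ 3 and 115 ≡ 3 (mod 4), so (91/115) = −(115/91).
Reduce top mod 91: now compute (24/91).
Pull out 2^3: since 91 ≡ 3 (mod 8), (2/91) = -1, so (2/91)^3 = -1.
Reciprocity: 3 ≡ 3 and 91 ≡ 3 (mod 4), so (3/91) = −(91/3).
Reduce top mod 3: now compute (1/3).
Reached (1/3) = 1. Collecting the sign flips along the way, the symbol is -1.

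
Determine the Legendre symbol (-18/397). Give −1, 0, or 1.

-1

Euler's criterion: (-18/397) ≡ 379^198 (mod 397).
379^2 ≡ 324 (mod 397)
379^4 ≡ 168 (mod 397)
379^8 ≡ 37 (mod 397)
379^16 ≡ 178 (mod 397)
379^32 ≡ 321 (mod 397)
379^64 ≡ 218 (mod 397)
379^128 ≡ 281 (mod 397)
379^198 = 379^(128+64+4+2) ≡ 396 (mod 397).
Result is 396 ≡ −1, so (-18/397) = −1.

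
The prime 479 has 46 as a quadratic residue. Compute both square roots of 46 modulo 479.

142, 337

Since 479 ≡ 3 (mod 4), a square root of 46 is 46^((479+1)/4) = 46^120 mod 479.
Repeated squaring: 46^2≡200, 46^4≡243, 46^8≡132, 46^16≡180, 46^32≡307, 46^64≡365 (mod 479).
46^120 = 46^(64+32+16+8) ≡ 142 (mod 479).
Check: 142² = 20164 ≡ 46 (mod 479). The two roots are 142 and 337.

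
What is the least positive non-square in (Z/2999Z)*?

17

(2/2999) = +1, so 2 is a residue.
(3/2999) = +1, so 3 is a residue.
(4/2999) = +1, so 4 is a residue.
(5/2999) = +1, so 5 is a residue.
(6/2999) = +1, so 6 is a residue.
(7/2999) = +1, so 7 is a residue.
(8/2999) = +1, so 8 is a residue.
(9/2999) = +1, so 9 is a residue.
(10/2999) = +1, so 10 is a residue.
(11/2999) = +1, so 11 is a residue.
(12/2999) = +1, so 12 is a residue.
(13/2999) = +1, so 13 is a residue.
(14/2999) = +1, so 14 is a residue.
(15/2999) = +1, so 15 is a residue.
(16/2999) = +1, so 16 is a residue.
(17/2999) = −1, so 17 is the smallest positive non-residue mod 2999.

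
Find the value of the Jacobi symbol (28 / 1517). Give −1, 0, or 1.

-1

Pull out 2^2: since 1517 ≡ 5 (mod 8), (2/1517) = -1, so (2/1517)^2 = +1.
Reciprocity: 7 ≡ 3 and 1517 ≡ 1 (mod 4), so (7/1517) = +(1517/7).
Reduce top mod 7: now compute (5/7).
Reciprocity: 5 ≡ 1 and 7 ≡ 3 (mod 4), so (5/7) = +(7/5).
Reduce top mod 5: now compute (2/5).
Pull out 2: since 5 ≡ 5 (mod 8), (2/5) = -1.
Reached (1/5) = 1. Collecting the sign flips along the way, the symbol is -1.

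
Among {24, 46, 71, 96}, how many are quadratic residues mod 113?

0

(24/113) = -1 → non-residue.
(46/113) = -1 → non-residue.
(71/113) = -1 → non-residue.
(96/113) = -1 → non-residue.
Total quadratic residues among the 4: 0.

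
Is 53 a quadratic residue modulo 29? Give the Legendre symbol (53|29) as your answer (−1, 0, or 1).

1

First reduce: 53 ≡ 24 (mod 29).
Pull out 2^3: since 29 ≡ 5 (mod 8), (2/29) = -1, so (2/29)^3 = -1.
Reciprocity: 3 ≡ 3 and 29 ≡ 1 (mod 4), so (3/29) = +(29/3).
Reduce top mod 3: now compute (2/3).
Pull out 2: since 3 ≡ 3 (mod 8), (2/3) = -1.
Reached (1/3) = 1. Collecting the sign flips along the way, the symbol is +1.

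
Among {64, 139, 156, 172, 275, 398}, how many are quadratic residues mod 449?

4

(64/449) = +1 → QR.
(139/449) = -1 → non-residue.
(156/449) = +1 → QR.
(172/449) = -1 → non-residue.
(275/449) = +1 → QR.
(398/449) = +1 → QR.
Total quadratic residues among the 6: 4.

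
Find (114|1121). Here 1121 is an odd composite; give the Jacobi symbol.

0

Pull out 2: since 1121 ≡ 1 (mod 8), (2/1121) = +1.
Reciprocity: 57 ≡ 1 and 1121 ≡ 1 (mod 4), so (57/1121) = +(1121/57).
Reduce top mod 57: now compute (38/57).
Pull out 2: since 57 ≡ 1 (mod 8), (2/57) = +1.
Reciprocity: 19 ≡ 3 and 57 ≡ 1 (mod 4), so (19/57) = +(57/19).
Reduce top mod 19: now compute (0/19).
Top reduces to 0: gcd > 1, so the symbol is 0.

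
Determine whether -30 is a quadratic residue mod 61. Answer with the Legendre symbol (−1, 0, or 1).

First reduce: -30 ≡ 31 (mod 61).
Reciprocity: 31 ≡ 3 and 61 ≡ 1 (mod 4), so (31/61) = +(61/31).
Reduce top mod 31: now compute (30/31).
Pull out 2: since 31 ≡ 7 (mod 8), (2/31) = +1.
Reciprocity: 15 ≡ 3 and 31 ≡ 3 (mod 4), so (15/31) = −(31/15).
Reduce top mod 15: now compute (1/15).
Reached (1/15) = 1. Collecting the sign flips along the way, the symbol is -1.

-1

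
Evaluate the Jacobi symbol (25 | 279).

1

Reciprocity: 25 ≡ 1 and 279 ≡ 3 (mod 4), so (25/279) = +(279/25).
Reduce top mod 25: now compute (4/25).
Pull out 2^2: since 25 ≡ 1 (mod 8), (2/25) = +1, so (2/25)^2 = +1.
Reached (1/25) = 1. Collecting the sign flips along the way, the symbol is +1.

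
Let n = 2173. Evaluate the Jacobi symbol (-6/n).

First reduce: -6 ≡ 2167 (mod 2173).
Reciprocity: 2167 ≡ 3 and 2173 ≡ 1 (mod 4), so (2167/2173) = +(2173/2167).
Reduce top mod 2167: now compute (6/2167).
Pull out 2: since 2167 ≡ 7 (mod 8), (2/2167) = +1.
Reciprocity: 3 ≡ 3 and 2167 ≡ 3 (mod 4), so (3/2167) = −(2167/3).
Reduce top mod 3: now compute (1/3).
Reached (1/3) = 1. Collecting the sign flips along the way, the symbol is -1.

-1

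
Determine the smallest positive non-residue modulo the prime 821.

2

(2/821) = −1, so 2 is the smallest positive non-residue mod 821.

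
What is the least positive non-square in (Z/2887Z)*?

3

(2/2887) = +1, so 2 is a residue.
(3/2887) = −1, so 3 is the smallest positive non-residue mod 2887.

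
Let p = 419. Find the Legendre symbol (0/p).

0

Top reduces to 0: gcd > 1, so the symbol is 0.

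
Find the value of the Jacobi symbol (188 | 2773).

Pull out 2^2: since 2773 ≡ 5 (mod 8), (2/2773) = -1, so (2/2773)^2 = +1.
Reciprocity: 47 ≡ 3 and 2773 ≡ 1 (mod 4), so (47/2773) = +(2773/47).
Reduce top mod 47: now compute (0/47).
Top reduces to 0: gcd > 1, so the symbol is 0.

0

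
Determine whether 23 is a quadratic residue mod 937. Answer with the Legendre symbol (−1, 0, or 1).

-1

Euler's criterion: (23/937) ≡ 23^468 (mod 937).
23^2 ≡ 529 (mod 937)
23^4 ≡ 615 (mod 937)
23^8 ≡ 614 (mod 937)
23^16 ≡ 322 (mod 937)
23^32 ≡ 614 (mod 937)
23^64 ≡ 322 (mod 937)
23^128 ≡ 614 (mod 937)
23^256 ≡ 322 (mod 937)
23^468 = 23^(256+128+64+16+4) ≡ 936 (mod 937).
Result is 936 ≡ −1, so (23/937) = −1.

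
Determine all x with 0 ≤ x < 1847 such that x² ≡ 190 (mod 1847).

Since 1847 ≡ 3 (mod 4), a square root of 190 is 190^((1847+1)/4) = 190^462 mod 1847.
Repeated squaring: 190^2≡1007, 190^4≡46, 190^8≡269, 190^16≡328, 190^32≡458, 190^64≡1053, 190^128≡609, 190^256≡1481 (mod 1847).
190^462 = 190^(256+128+64+8+4+2) ≡ 982 (mod 1847).
Check: 982² = 964324 ≡ 190 (mod 1847). The two roots are 865 and 982.

865, 982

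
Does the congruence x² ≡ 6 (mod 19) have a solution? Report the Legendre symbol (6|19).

Euler's criterion: (6/19) ≡ 6^9 (mod 19).
6^2 ≡ 17 (mod 19)
6^4 ≡ 4 (mod 19)
6^8 ≡ 16 (mod 19)
6^9 = 6^(8+1) ≡ 1 (mod 19).
Result is 1, so (6/19) = 1.

1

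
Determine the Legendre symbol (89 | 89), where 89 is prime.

First reduce: 89 ≡ 0 (mod 89).
Top reduces to 0: gcd > 1, so the symbol is 0.

0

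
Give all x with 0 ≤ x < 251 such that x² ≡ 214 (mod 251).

88, 163

Since 251 ≡ 3 (mod 4), a square root of 214 is 214^((251+1)/4) = 214^63 mod 251.
Repeated squaring: 214^2≡114, 214^4≡195, 214^8≡124, 214^16≡65, 214^32≡209 (mod 251).
214^63 = 214^(32+16+8+4+2+1) ≡ 88 (mod 251).
Check: 88² = 7744 ≡ 214 (mod 251). The two roots are 88 and 163.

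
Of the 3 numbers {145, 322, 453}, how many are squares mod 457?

(145/457) = -1 → non-residue.
(322/457) = -1 → non-residue.
(453/457) = +1 → QR.
Total quadratic residues among the 3: 1.

1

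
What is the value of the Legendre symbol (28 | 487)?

-1

Pull out 2^2: since 487 ≡ 7 (mod 8), (2/487) = +1, so (2/487)^2 = +1.
Reciprocity: 7 ≡ 3 and 487 ≡ 3 (mod 4), so (7/487) = −(487/7).
Reduce top mod 7: now compute (4/7).
Pull out 2^2: since 7 ≡ 7 (mod 8), (2/7) = +1, so (2/7)^2 = +1.
Reached (1/7) = 1. Collecting the sign flips along the way, the symbol is -1.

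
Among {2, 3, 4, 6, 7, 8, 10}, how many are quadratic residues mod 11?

(2/11) = -1 → non-residue.
(3/11) = +1 → QR.
(4/11) = +1 → QR.
(6/11) = -1 → non-residue.
(7/11) = -1 → non-residue.
(8/11) = -1 → non-residue.
(10/11) = -1 → non-residue.
Total quadratic residues among the 7: 2.

2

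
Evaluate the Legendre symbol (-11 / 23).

Euler's criterion: (-11/23) ≡ 12^11 (mod 23).
12^2 ≡ 6 (mod 23)
12^4 ≡ 13 (mod 23)
12^8 ≡ 8 (mod 23)
12^11 = 12^(8+2+1) ≡ 1 (mod 23).
Result is 1, so (-11/23) = 1.

1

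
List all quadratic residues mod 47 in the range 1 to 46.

1 2 3 4 6 7 8 9 12 14 16 17 18 21 24 25 27 28 32 34 36 37 42

Square k = 1,…,23 (k and 47−k give the same square):
1²=1, 2²=4, 3²=9, 4²=16, 5²=25, 6²=36, 7²≡2, 8²≡17, 9²≡34, 10²≡6, 11²≡27, 12²≡3, 13²≡28, 14²≡8, 15²≡37, 16²≡21, 17²≡7, 18²≡42, 19²≡32, 20²≡24, 21²≡18, 22²≡14, 23²≡12 (mod 47).
So the quadratic residues mod 47 are {1, 2, 3, 4, 6, 7, 8, 9, 12, 14, 16, 17, 18, 21, 24, 25, 27, 28, 32, 34, 36, 37, 42}.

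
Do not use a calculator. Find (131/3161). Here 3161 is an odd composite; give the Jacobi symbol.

-1

Reciprocity: 131 ≡ 3 and 3161 ≡ 1 (mod 4), so (131/3161) = +(3161/131).
Reduce top mod 131: now compute (17/131).
Reciprocity: 17 ≡ 1 and 131 ≡ 3 (mod 4), so (17/131) = +(131/17).
Reduce top mod 17: now compute (12/17).
Pull out 2^2: since 17 ≡ 1 (mod 8), (2/17) = +1, so (2/17)^2 = +1.
Reciprocity: 3 ≡ 3 and 17 ≡ 1 (mod 4), so (3/17) = +(17/3).
Reduce top mod 3: now compute (2/3).
Pull out 2: since 3 ≡ 3 (mod 8), (2/3) = -1.
Reached (1/3) = 1. Collecting the sign flips along the way, the symbol is -1.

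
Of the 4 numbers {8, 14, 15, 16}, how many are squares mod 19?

1

(8/19) = -1 → non-residue.
(14/19) = -1 → non-residue.
(15/19) = -1 → non-residue.
(16/19) = +1 → QR.
Total quadratic residues among the 4: 1.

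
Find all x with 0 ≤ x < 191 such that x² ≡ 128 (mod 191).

74, 117

Since 191 ≡ 3 (mod 4), a square root of 128 is 128^((191+1)/4) = 128^48 mod 191.
Repeated squaring: 128^2≡149, 128^4≡45, 128^8≡115, 128^16≡46, 128^32≡15 (mod 191).
128^48 = 128^(32+16) ≡ 117 (mod 191).
Check: 117² = 13689 ≡ 128 (mod 191). The two roots are 74 and 117.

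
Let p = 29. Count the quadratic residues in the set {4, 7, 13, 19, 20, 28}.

5

(4/29) = +1 → QR.
(7/29) = +1 → QR.
(13/29) = +1 → QR.
(19/29) = -1 → non-residue.
(20/29) = +1 → QR.
(28/29) = +1 → QR.
Total quadratic residues among the 6: 5.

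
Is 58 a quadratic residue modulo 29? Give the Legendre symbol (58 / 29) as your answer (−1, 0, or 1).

0

First reduce: 58 ≡ 0 (mod 29).
Top reduces to 0: gcd > 1, so the symbol is 0.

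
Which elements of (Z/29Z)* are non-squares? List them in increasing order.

Square k = 1,…,14 (k and 29−k give the same square):
1²=1, 2²=4, 3²=9, 4²=16, 5²=25, 6²≡7, 7²≡20, 8²≡6, 9²≡23, 10²≡13, 11²≡5, 12²≡28, 13²≡24, 14²≡22 (mod 29).
The residues are {1, 4, 5, 6, 7, 9, 13, 16, 20, 22, 23, 24, 25, 28}; the non-residues are the remaining 14 nonzero classes.

2,3,8,10,11,12,14,15,17,18,19,21,26,27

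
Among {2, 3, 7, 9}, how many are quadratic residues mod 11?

2

(2/11) = -1 → non-residue.
(3/11) = +1 → QR.
(7/11) = -1 → non-residue.
(9/11) = +1 → QR.
Total quadratic residues among the 4: 2.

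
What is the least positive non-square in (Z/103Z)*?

3

(2/103) = +1, so 2 is a residue.
(3/103) = −1, so 3 is the smallest positive non-residue mod 103.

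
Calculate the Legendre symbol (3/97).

Reciprocity: 3 ≡ 3 and 97 ≡ 1 (mod 4), so (3/97) = +(97/3).
Reduce top mod 3: now compute (1/3).
Reached (1/3) = 1. Collecting the sign flips along the way, the symbol is +1.

1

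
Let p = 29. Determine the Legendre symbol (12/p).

-1

Euler's criterion: (12/29) ≡ 12^14 (mod 29).
12^2 ≡ 28 (mod 29)
12^4 ≡ 1 (mod 29)
12^8 ≡ 1 (mod 29)
12^14 = 12^(8+4+2) ≡ 28 (mod 29).
Result is 28 ≡ −1, so (12/29) = −1.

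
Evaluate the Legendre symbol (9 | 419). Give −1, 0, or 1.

Euler's criterion: (9/419) ≡ 9^209 (mod 419).
9^2 ≡ 81 (mod 419)
9^4 ≡ 276 (mod 419)
9^8 ≡ 337 (mod 419)
9^16 ≡ 20 (mod 419)
9^32 ≡ 400 (mod 419)
9^64 ≡ 361 (mod 419)
9^128 ≡ 12 (mod 419)
9^209 = 9^(128+64+16+1) ≡ 1 (mod 419).
Result is 1, so (9/419) = 1.

1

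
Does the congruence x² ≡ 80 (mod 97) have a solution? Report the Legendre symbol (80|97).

Pull out 2^4: since 97 ≡ 1 (mod 8), (2/97) = +1, so (2/97)^4 = +1.
Reciprocity: 5 ≡ 1 and 97 ≡ 1 (mod 4), so (5/97) = +(97/5).
Reduce top mod 5: now compute (2/5).
Pull out 2: since 5 ≡ 5 (mod 8), (2/5) = -1.
Reached (1/5) = 1. Collecting the sign flips along the way, the symbol is -1.

-1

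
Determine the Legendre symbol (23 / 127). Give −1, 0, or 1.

-1

Reciprocity: 23 ≡ 3 and 127 ≡ 3 (mod 4), so (23/127) = −(127/23).
Reduce top mod 23: now compute (12/23).
Pull out 2^2: since 23 ≡ 7 (mod 8), (2/23) = +1, so (2/23)^2 = +1.
Reciprocity: 3 ≡ 3 and 23 ≡ 3 (mod 4), so (3/23) = −(23/3).
Reduce top mod 3: now compute (2/3).
Pull out 2: since 3 ≡ 3 (mod 8), (2/3) = -1.
Reached (1/3) = 1. Collecting the sign flips along the way, the symbol is -1.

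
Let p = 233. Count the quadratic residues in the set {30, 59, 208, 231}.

3

(30/233) = +1 → QR.
(59/233) = -1 → non-residue.
(208/233) = +1 → QR.
(231/233) = +1 → QR.
Total quadratic residues among the 4: 3.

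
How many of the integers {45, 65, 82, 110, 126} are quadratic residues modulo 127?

(45/127) = -1 → non-residue.
(65/127) = -1 → non-residue.
(82/127) = +1 → QR.
(110/127) = -1 → non-residue.
(126/127) = -1 → non-residue.
Total quadratic residues among the 5: 1.

1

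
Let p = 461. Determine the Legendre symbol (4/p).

1

Pull out 2^2: since 461 ≡ 5 (mod 8), (2/461) = -1, so (2/461)^2 = +1.
Reached (1/461) = 1. Collecting the sign flips along the way, the symbol is +1.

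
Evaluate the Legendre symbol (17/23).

Reciprocity: 17 ≡ 1 and 23 ≡ 3 (mod 4), so (17/23) = +(23/17).
Reduce top mod 17: now compute (6/17).
Pull out 2: since 17 ≡ 1 (mod 8), (2/17) = +1.
Reciprocity: 3 ≡ 3 and 17 ≡ 1 (mod 4), so (3/17) = +(17/3).
Reduce top mod 3: now compute (2/3).
Pull out 2: since 3 ≡ 3 (mod 8), (2/3) = -1.
Reached (1/3) = 1. Collecting the sign flips along the way, the symbol is -1.

-1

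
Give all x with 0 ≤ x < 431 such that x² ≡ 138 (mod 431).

Since 431 ≡ 3 (mod 4), a square root of 138 is 138^((431+1)/4) = 138^108 mod 431.
Repeated squaring: 138^2≡80, 138^4≡366, 138^8≡346, 138^16≡329, 138^32≡60, 138^64≡152 (mod 431).
138^108 = 138^(64+32+8+4) ≡ 221 (mod 431).
Check: 221² = 48841 ≡ 138 (mod 431). The two roots are 210 and 221.

210, 221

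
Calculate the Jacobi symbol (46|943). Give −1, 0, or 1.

0

Pull out 2: since 943 ≡ 7 (mod 8), (2/943) = +1.
Reciprocity: 23 ≡ 3 and 943 ≡ 3 (mod 4), so (23/943) = −(943/23).
Reduce top mod 23: now compute (0/23).
Top reduces to 0: gcd > 1, so the symbol is 0.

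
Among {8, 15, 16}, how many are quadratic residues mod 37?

1

(8/37) = -1 → non-residue.
(15/37) = -1 → non-residue.
(16/37) = +1 → QR.
Total quadratic residues among the 3: 1.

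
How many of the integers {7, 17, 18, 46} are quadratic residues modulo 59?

(7/59) = +1 → QR.
(17/59) = +1 → QR.
(18/59) = -1 → non-residue.
(46/59) = +1 → QR.
Total quadratic residues among the 4: 3.

3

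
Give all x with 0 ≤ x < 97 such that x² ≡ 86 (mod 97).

97 ≡ 1 (mod 4), so we find a root by search.
Trying successive values, 38² = 1444 ≡ 86 (mod 97). The other root is 97 − 38 = 59.

38, 59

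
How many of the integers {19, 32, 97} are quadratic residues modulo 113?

(19/113) = -1 → non-residue.
(32/113) = +1 → QR.
(97/113) = +1 → QR.
Total quadratic residues among the 3: 2.

2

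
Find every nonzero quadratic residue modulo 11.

1 3 4 5 9

Square k = 1,…,5 (k and 11−k give the same square):
1²=1, 2²=4, 3²=9, 4²≡5, 5²≡3 (mod 11).
So the quadratic residues mod 11 are {1, 3, 4, 5, 9}.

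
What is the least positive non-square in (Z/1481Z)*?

3

(2/1481) = +1, so 2 is a residue.
(3/1481) = −1, so 3 is the smallest positive non-residue mod 1481.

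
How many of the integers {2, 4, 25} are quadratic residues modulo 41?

3

(2/41) = +1 → QR.
(4/41) = +1 → QR.
(25/41) = +1 → QR.
Total quadratic residues among the 3: 3.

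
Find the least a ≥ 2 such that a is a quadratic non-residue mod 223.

(2/223) = +1, so 2 is a residue.
(3/223) = −1, so 3 is the smallest positive non-residue mod 223.

3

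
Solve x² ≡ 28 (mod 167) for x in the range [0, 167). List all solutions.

Since 167 ≡ 3 (mod 4), a square root of 28 is 28^((167+1)/4) = 28^42 mod 167.
Repeated squaring: 28^2≡116, 28^4≡96, 28^8≡31, 28^16≡126, 28^32≡11 (mod 167).
28^42 = 28^(32+8+2) ≡ 144 (mod 167).
Check: 144² = 20736 ≡ 28 (mod 167). The two roots are 23 and 144.

23, 144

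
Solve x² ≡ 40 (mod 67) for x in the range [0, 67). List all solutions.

24, 43

Since 67 ≡ 3 (mod 4), a square root of 40 is 40^((67+1)/4) = 40^17 mod 67.
Repeated squaring: 40^2≡59, 40^4≡64, 40^8≡9, 40^16≡14 (mod 67).
40^17 = 40^(16+1) ≡ 24 (mod 67).
Check: 24² = 576 ≡ 40 (mod 67). The two roots are 24 and 43.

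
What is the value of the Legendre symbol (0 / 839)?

0

Top reduces to 0: gcd > 1, so the symbol is 0.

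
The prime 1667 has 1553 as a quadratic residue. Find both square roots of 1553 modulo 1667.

Since 1667 ≡ 3 (mod 4), a square root of 1553 is 1553^((1667+1)/4) = 1553^417 mod 1667.
Repeated squaring: 1553^2≡1327, 1553^4≡577, 1553^8≡1196, 1553^16≡130, 1553^32≡230, 1553^64≡1223, 1553^128≡430, 1553^256≡1530 (mod 1667).
1553^417 = 1553^(256+128+32+1) ≡ 1338 (mod 1667).
Check: 1338² = 1790244 ≡ 1553 (mod 1667). The two roots are 329 and 1338.

329, 1338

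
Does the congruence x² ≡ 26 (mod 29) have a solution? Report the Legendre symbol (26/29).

-1

Pull out 2: since 29 ≡ 5 (mod 8), (2/29) = -1.
Reciprocity: 13 ≡ 1 and 29 ≡ 1 (mod 4), so (13/29) = +(29/13).
Reduce top mod 13: now compute (3/13).
Reciprocity: 3 ≡ 3 and 13 ≡ 1 (mod 4), so (3/13) = +(13/3).
Reduce top mod 3: now compute (1/3).
Reached (1/3) = 1. Collecting the sign flips along the way, the symbol is -1.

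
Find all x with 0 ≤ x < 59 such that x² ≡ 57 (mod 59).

Since 59 ≡ 3 (mod 4), a square root of 57 is 57^((59+1)/4) = 57^15 mod 59.
Repeated squaring: 57^2≡4, 57^4≡16, 57^8≡20 (mod 59).
57^15 = 57^(8+4+2+1) ≡ 36 (mod 59).
Check: 36² = 1296 ≡ 57 (mod 59). The two roots are 23 and 36.

23, 36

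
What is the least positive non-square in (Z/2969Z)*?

(2/2969) = +1, so 2 is a residue.
(3/2969) = −1, so 3 is the smallest positive non-residue mod 2969.

3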